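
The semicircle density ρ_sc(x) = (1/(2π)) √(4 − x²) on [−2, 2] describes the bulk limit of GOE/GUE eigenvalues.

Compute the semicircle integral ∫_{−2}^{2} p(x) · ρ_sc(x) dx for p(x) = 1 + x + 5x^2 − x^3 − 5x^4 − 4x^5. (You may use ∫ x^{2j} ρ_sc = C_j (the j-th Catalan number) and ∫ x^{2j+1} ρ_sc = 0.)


Write p(x) = Σ a_i x^i, split into monomials and integrate each against ρ_sc separately.
Using ∫ x^{2j} ρ_sc = C_j = (1/(j+1)) C(2j, j) (Catalan numbers) and ∫ x^{2j+1} ρ_sc = 0 (odd monomials vanish by symmetry):
  i = 0 (even): a_0 · C_{0} = 1 · 1 = 1
  i = 1 (odd): ∫ x^1 ρ_sc = 0 (vanishes)
  i = 2 (even): a_2 · C_{1} = 5 · 1 = 5
  i = 3 (odd): ∫ x^3 ρ_sc = 0 (vanishes)
  i = 4 (even): a_4 · C_{2} = -5 · 2 = -10
  i = 5 (odd): ∫ x^5 ρ_sc = 0 (vanishes)

Summing the contributions: ∫_{−2}^{2} p(x) ρ_sc(x) dx = 1 + 5 + (-10) = -4.


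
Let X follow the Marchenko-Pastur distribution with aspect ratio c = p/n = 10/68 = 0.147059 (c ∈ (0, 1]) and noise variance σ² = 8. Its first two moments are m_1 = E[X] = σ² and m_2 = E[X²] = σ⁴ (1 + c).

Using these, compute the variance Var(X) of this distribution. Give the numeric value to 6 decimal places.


m_1 = E[X] = σ² = 8, so m_1² = 64.
m_2 = E[X²] = σ⁴ (1 + c) = 64 · (1 + 0.147059) = 64 · 1.147059 = 73.411765.
(Note m_2 − m_1² simplifies to c · σ⁴ = 0.147059 · 64.)

Var(X) = m_2 − m_1² = 73.411765 − 64 = 9.411765.


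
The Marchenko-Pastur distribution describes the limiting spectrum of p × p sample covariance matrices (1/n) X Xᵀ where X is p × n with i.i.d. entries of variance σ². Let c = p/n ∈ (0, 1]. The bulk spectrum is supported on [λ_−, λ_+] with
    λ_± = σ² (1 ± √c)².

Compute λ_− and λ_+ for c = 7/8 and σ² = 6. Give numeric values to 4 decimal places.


c = 7/8 = 0.875000; √c = 0.935414.
λ_− = σ² (1 − √c)² = 6 · (1 − 0.935414)² = 6 · (0.064586)² = 0.025028.
λ_+ = σ² (1 + √c)² = 6 · (1 + 0.935414)² = 6 · (1.935414)² = 22.474972.

Rounded to 4 decimal places: λ_− ≈ 0.0250, λ_+ ≈ 22.4750.


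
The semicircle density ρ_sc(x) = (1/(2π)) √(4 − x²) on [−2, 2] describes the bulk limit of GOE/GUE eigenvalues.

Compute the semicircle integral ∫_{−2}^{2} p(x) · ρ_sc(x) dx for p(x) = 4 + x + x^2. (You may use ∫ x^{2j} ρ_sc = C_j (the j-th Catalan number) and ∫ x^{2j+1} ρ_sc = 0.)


Write p(x) = Σ a_i x^i, split into monomials and integrate each against ρ_sc separately.
Using ∫ x^{2j} ρ_sc = C_j = (1/(j+1)) C(2j, j) (Catalan numbers) and ∫ x^{2j+1} ρ_sc = 0 (odd monomials vanish by symmetry):
  i = 0 (even): a_0 · C_{0} = 4 · 1 = 4
  i = 1 (odd): ∫ x^1 ρ_sc = 0 (vanishes)
  i = 2 (even): a_2 · C_{1} = 1 · 1 = 1

Summing the contributions: ∫_{−2}^{2} p(x) ρ_sc(x) dx = 4 + 1 = 5.


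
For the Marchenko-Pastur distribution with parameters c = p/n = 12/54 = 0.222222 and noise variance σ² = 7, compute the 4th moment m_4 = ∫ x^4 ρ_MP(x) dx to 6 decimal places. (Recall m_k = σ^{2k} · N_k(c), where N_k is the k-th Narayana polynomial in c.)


E[X⁴] = σ⁸ (1 + 6c + 6c² + c³) (fourth MP moment). With σ² = 7 (so σ⁸ = 2401) and c = 12/54 = 0.222222: E[X⁴] = 2401 · (1 + 6·0.222222 + 6·(0.222222)² + (0.222222)³) = 2401 · 2.640604.

So E[X^4] = 6340.089163.


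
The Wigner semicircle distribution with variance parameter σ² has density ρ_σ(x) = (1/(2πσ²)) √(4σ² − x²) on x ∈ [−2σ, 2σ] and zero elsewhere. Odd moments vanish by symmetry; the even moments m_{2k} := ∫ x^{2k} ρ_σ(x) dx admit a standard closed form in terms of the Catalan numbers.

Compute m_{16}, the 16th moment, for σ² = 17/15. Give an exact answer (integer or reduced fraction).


By the scaled semicircle moment identity, m_{2k} = σ^{2k} · C_k with k = 8.
C_8 = (1/(k+1)) · C(2k, k) = (1/9) · C(16, 8) = (1/9) · 12870 = 1430.
σ^{2k} = (σ²)^k = (17/15)^8 = 6975757441/2562890625.

Therefore m_{16} = σ^{16} · C_8 = (6975757441/2562890625) · 1430 = 1995066628126/512578125.


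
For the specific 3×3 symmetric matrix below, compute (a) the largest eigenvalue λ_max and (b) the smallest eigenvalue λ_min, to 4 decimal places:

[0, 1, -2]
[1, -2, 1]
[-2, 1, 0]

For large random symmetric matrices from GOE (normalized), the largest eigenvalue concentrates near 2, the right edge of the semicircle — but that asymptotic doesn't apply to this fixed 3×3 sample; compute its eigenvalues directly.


Since M is real symmetric, all three eigenvalues are real; they are the roots of det(λI − M) = λ³ − (tr M) λ² + s λ − det M, where s is the sum of the principal 2×2 minors.
tr M = 0 + (-2) + 0 = -2.
s = (0·(-2) − 1²) + (0·0 − (-2)²) + ((-2)·0 − 1²) = -1 + (-4) + (-1) = -6.
det M (expand along row 1) = 0·(-1) − 1·2 + (-2)·(-3) = 4.
Characteristic polynomial: λ³ + 2λ² − 6λ − 4 = 0.
Substitute λ = y + (tr M)/3 = y − 0.666667 to remove the quadratic term: y³ + p·y + q = 0 with p = s − (tr M)²/3 = -7.333333 and q = −2(tr M)³/27 + (tr M)·s/3 − det M = 0.592593.
Three real roots ⇒ use the trigonometric (Viète) form: r = 2√(−p/3) = 3.126944, φ = arccos(3q/(p·r)) = arccos(-0.077528) = 1.648402 rad.
y_k = r·cos(φ/3 − 2πk/3) for k = 0, 1, 2 gives y = 2.666667, 0.080880, -2.747547.
λ_k = y_k − 0.666667 gives λ = 2.0000, -0.5858, -3.4142 (check: the sum is -2.0000 = tr M).

Hence λ_max = 2.0000 and λ_min = -3.4142.


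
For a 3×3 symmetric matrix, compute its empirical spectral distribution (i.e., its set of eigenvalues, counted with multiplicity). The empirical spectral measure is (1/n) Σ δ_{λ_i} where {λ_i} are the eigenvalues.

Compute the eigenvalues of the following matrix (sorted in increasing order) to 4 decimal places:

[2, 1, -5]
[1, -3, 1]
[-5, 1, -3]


Since M is real symmetric, all three eigenvalues are real; they are the roots of det(λI − M) = λ³ − (tr M) λ² + s λ − det M, where s is the sum of the principal 2×2 minors.
tr M = 2 + (-3) + (-3) = -4.
s = (2·(-3) − 1²) + (2·(-3) − (-5)²) + ((-3)·(-3) − 1²) = -7 + (-31) + 8 = -30.
det M (expand along row 1) = 2·8 − 1·2 + (-5)·(-14) = 84.
Characteristic polynomial: λ³ + 4λ² − 30λ − 84 = 0.
Substitute λ = y + (tr M)/3 = y − 1.333333 to remove the quadratic term: y³ + p·y + q = 0 with p = s − (tr M)²/3 = -35.333333 and q = −2(tr M)³/27 + (tr M)·s/3 − det M = -39.259259.
Three real roots ⇒ use the trigonometric (Viète) form: r = 2√(−p/3) = 6.863753, φ = arccos(3q/(p·r)) = arccos(0.485643) = 1.063698 rad.
y_k = r·cos(φ/3 − 2πk/3) for k = 0, 1, 2 gives y = 6.436809, -1.154683, -5.282127.
λ_k = y_k − 1.333333 gives λ = 5.1035, -2.4880, -6.6155 (check: the sum is -4.0000 = tr M).

Eigenvalues sorted in increasing order: [-6.6155, -2.4880, 5.1035].


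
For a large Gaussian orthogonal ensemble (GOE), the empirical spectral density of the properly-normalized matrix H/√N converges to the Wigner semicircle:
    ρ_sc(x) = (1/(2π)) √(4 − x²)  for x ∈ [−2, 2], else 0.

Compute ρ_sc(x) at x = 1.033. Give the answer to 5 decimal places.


ρ_sc(x) = (1/(2π)) √(4 − x²). With x = 1.033:
  4 − x² = 4 − (1.033)² = 4 − 1.067089 = 2.932911.
  √(4 − x²) = 1.712574.
  1/(2π) = 0.159155.
  ρ_sc(1.033) = 0.159155 · 1.712574 = 0.272565.

Rounded to 5 decimal places: ρ_sc(1.033) ≈ 0.27256.


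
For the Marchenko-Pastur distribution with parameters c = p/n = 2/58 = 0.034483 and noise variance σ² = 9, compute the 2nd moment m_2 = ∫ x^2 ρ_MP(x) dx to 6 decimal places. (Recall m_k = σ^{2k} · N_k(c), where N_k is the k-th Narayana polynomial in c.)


E[X²] = σ⁴ (1 + c) (second MP moment). With σ² = 9 (so σ⁴ = 81) and c = 2/58 = 0.034483: E[X²] = 81 · (1 + 0.034483) = 81 · 1.034483.

So E[X^2] = 83.793103.


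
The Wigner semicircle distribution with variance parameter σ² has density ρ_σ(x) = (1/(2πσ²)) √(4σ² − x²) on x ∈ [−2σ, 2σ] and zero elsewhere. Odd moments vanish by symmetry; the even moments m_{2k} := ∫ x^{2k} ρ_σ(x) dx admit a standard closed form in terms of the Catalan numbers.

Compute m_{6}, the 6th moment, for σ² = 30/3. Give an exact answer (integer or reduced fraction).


By the scaled semicircle moment identity, m_{2k} = σ^{2k} · C_k with k = 3.
C_3 = (1/(k+1)) · C(2k, k) = (1/4) · C(6, 3) = (1/4) · 20 = 5.
σ^{2k} = (σ²)^k = (30/3)^3 = 1000.

Therefore m_{6} = σ^{6} · C_3 = 1000 · 5 = 5000.


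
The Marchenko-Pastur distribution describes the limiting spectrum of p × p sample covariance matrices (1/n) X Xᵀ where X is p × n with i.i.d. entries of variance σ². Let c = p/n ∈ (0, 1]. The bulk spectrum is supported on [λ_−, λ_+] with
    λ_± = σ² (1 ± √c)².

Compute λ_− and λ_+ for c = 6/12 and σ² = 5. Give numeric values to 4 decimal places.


c = 6/12 = 0.500000; √c = 0.707107.
λ_− = σ² (1 − √c)² = 5 · (1 − 0.707107)² = 5 · (0.292893)² = 0.428932.
λ_+ = σ² (1 + √c)² = 5 · (1 + 0.707107)² = 5 · (1.707107)² = 14.571068.

Rounded to 4 decimal places: λ_− ≈ 0.4289, λ_+ ≈ 14.5711.


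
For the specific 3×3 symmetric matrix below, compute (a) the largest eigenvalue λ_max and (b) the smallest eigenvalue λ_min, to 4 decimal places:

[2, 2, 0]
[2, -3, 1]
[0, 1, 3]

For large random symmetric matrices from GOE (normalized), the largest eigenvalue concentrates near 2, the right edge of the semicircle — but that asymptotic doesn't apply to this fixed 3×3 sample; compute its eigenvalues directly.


Since M is real symmetric, all three eigenvalues are real; they are the roots of det(λI − M) = λ³ − (tr M) λ² + s λ − det M, where s is the sum of the principal 2×2 minors.
tr M = 2 + (-3) + 3 = 2.
s = (2·(-3) − 2²) + (2·3 − 0²) + ((-3)·3 − 1²) = -10 + 6 + (-10) = -14.
det M (expand along row 1) = 2·(-10) − 2·6 + 0·2 = -32.
Characteristic polynomial: λ³ − 2λ² − 14λ + 32 = 0.
Substitute λ = y + (tr M)/3 = y + 0.666667 to remove the quadratic term: y³ + p·y + q = 0 with p = s − (tr M)²/3 = -15.333333 and q = −2(tr M)³/27 + (tr M)·s/3 − det M = 22.074074.
Three real roots ⇒ use the trigonometric (Viète) form: r = 2√(−p/3) = 4.521553, φ = arccos(3q/(p·r)) = arccos(-0.955167) = 2.841021 rad.
y_k = r·cos(φ/3 − 2πk/3) for k = 0, 1, 2 gives y = 2.641107, 1.857771, -4.498878.
λ_k = y_k + 0.666667 gives λ = 3.3078, 2.5244, -3.8322 (check: the sum is 2.0000 = tr M).

Hence λ_max = 3.3078 and λ_min = -3.8322.


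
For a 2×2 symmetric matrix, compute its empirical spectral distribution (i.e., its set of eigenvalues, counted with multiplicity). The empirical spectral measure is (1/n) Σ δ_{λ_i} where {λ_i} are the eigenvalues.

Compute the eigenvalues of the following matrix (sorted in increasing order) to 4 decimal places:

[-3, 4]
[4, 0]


Since M is real symmetric, both eigenvalues are real; they are the roots of det(λI − M) = λ² − (tr M) λ + det M.
tr M = -3 + 0 = -3.
det M = (-3)·0 − 4² = 0 − 16 = -16.
Characteristic polynomial: λ² + 3λ − 16 = 0.
Discriminant Δ = (tr M)² − 4·det M = 9 − (-64) = 73; √Δ = 8.544004.
λ = (tr M ± √Δ)/2 = (-3 ± 8.544004)/2, giving (tr M − √Δ)/2 = -5.7720 and (tr M + √Δ)/2 = 2.7720.

Eigenvalues sorted in increasing order: [-5.7720, 2.7720].


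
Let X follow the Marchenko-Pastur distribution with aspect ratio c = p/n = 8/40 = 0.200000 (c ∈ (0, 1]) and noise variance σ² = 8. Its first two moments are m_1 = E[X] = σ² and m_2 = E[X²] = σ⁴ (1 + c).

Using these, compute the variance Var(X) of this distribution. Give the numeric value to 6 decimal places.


m_1 = E[X] = σ² = 8, so m_1² = 64.
m_2 = E[X²] = σ⁴ (1 + c) = 64 · (1 + 0.200000) = 64 · 1.200000 = 76.800000.
(Note m_2 − m_1² simplifies to c · σ⁴ = 0.200000 · 64.)

Var(X) = m_2 − m_1² = 76.800000 − 64 = 12.800000.


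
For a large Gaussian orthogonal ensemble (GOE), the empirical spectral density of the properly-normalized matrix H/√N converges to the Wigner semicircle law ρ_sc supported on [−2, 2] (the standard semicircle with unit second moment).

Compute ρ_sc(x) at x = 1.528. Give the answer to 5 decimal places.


ρ_sc(x) = (1/(2π)) √(4 − x²). With x = 1.528:
  4 − x² = 4 − (1.528)² = 4 − 2.334784 = 1.665216.
  √(4 − x²) = 1.290432.
  1/(2π) = 0.159155.
  ρ_sc(1.528) = 0.159155 · 1.290432 = 0.205379.

Rounded to 5 decimal places: ρ_sc(1.528) ≈ 0.20538.


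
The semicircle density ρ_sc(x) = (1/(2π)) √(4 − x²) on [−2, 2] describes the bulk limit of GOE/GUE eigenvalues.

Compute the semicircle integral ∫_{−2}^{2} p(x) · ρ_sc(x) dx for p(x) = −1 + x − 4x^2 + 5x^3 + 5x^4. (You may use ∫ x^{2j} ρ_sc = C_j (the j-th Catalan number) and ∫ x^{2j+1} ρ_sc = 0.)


Write p(x) = Σ a_i x^i, split into monomials and integrate each against ρ_sc separately.
Using ∫ x^{2j} ρ_sc = C_j = (1/(j+1)) C(2j, j) (Catalan numbers) and ∫ x^{2j+1} ρ_sc = 0 (odd monomials vanish by symmetry):
  i = 0 (even): a_0 · C_{0} = -1 · 1 = -1
  i = 1 (odd): ∫ x^1 ρ_sc = 0 (vanishes)
  i = 2 (even): a_2 · C_{1} = -4 · 1 = -4
  i = 3 (odd): ∫ x^3 ρ_sc = 0 (vanishes)
  i = 4 (even): a_4 · C_{2} = 5 · 2 = 10

Summing the contributions: ∫_{−2}^{2} p(x) ρ_sc(x) dx = (-1) + (-4) + 10 = 5.


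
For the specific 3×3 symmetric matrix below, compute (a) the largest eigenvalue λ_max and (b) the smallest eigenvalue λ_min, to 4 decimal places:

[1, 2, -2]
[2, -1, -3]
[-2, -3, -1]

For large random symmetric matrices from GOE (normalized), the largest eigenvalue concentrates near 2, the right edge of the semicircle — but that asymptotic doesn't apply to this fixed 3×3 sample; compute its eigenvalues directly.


Since M is real symmetric, all three eigenvalues are real; they are the roots of det(λI − M) = λ³ − (tr M) λ² + s λ − det M, where s is the sum of the principal 2×2 minors.
tr M = 1 + (-1) + (-1) = -1.
s = (1·(-1) − 2²) + (1·(-1) − (-2)²) + ((-1)·(-1) − (-3)²) = -5 + (-5) + (-8) = -18.
det M (expand along row 1) = 1·(-8) − 2·(-8) + (-2)·(-8) = 24.
Characteristic polynomial: λ³ + λ² − 18λ − 24 = 0.
Substitute λ = y + (tr M)/3 = y − 0.333333 to remove the quadratic term: y³ + p·y + q = 0 with p = s − (tr M)²/3 = -18.333333 and q = −2(tr M)³/27 + (tr M)·s/3 − det M = -17.925926.
Three real roots ⇒ use the trigonometric (Viète) form: r = 2√(−p/3) = 4.944132, φ = arccos(3q/(p·r)) = arccos(0.593296) = 0.935649 rad.
y_k = r·cos(φ/3 − 2πk/3) for k = 0, 1, 2 gives y = 4.705615, -1.038948, -3.666667.
λ_k = y_k − 0.333333 gives λ = 4.3723, -1.3723, -4.0000 (check: the sum is -1.0000 = tr M).

Hence λ_max = 4.3723 and λ_min = -4.0000.


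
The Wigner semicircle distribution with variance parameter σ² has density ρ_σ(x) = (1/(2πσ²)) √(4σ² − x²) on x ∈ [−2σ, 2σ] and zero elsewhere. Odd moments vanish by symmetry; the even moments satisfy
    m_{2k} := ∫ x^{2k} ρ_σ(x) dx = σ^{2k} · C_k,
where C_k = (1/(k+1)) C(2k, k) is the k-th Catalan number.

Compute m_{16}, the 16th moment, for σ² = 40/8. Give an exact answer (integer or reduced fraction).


By the scaled semicircle moment identity, m_{2k} = σ^{2k} · C_k with k = 8.
C_8 = (1/(k+1)) · C(2k, k) = (1/9) · C(16, 8) = (1/9) · 12870 = 1430.
σ^{2k} = (σ²)^k = (40/8)^8 = 390625.

Therefore m_{16} = σ^{16} · C_8 = 390625 · 1430 = 558593750.


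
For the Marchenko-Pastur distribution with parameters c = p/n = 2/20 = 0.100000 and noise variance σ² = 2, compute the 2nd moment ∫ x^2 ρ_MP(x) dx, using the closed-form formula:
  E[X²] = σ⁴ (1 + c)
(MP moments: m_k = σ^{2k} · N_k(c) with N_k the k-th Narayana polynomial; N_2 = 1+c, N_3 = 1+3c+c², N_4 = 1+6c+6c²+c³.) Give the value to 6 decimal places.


E[X²] = σ⁴ (1 + c) (second MP moment). With σ² = 2 (so σ⁴ = 4) and c = 2/20 = 0.100000: E[X²] = 4 · (1 + 0.100000) = 4 · 1.100000.

So E[X^2] = 4.400000.


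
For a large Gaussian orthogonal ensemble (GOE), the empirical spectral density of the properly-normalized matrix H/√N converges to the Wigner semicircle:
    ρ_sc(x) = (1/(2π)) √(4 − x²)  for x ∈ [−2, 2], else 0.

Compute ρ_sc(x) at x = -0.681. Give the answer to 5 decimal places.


ρ_sc(x) = (1/(2π)) √(4 − x²). With x = -0.681:
  4 − x² = 4 − (-0.681)² = 4 − 0.463761 = 3.536239.
  √(4 − x²) = 1.880489.
  1/(2π) = 0.159155.
  ρ_sc(-0.681) = 0.159155 · 1.880489 = 0.299289.

Rounded to 5 decimal places: ρ_sc(-0.681) ≈ 0.29929.


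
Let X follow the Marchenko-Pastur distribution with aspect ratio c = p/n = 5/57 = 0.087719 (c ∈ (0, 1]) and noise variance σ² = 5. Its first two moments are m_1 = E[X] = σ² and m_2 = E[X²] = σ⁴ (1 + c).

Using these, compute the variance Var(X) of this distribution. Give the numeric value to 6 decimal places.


m_1 = E[X] = σ² = 5, so m_1² = 25.
m_2 = E[X²] = σ⁴ (1 + c) = 25 · (1 + 0.087719) = 25 · 1.087719 = 27.192982.
(Note m_2 − m_1² simplifies to c · σ⁴ = 0.087719 · 25.)

Var(X) = m_2 − m_1² = 27.192982 − 25 = 2.192982.


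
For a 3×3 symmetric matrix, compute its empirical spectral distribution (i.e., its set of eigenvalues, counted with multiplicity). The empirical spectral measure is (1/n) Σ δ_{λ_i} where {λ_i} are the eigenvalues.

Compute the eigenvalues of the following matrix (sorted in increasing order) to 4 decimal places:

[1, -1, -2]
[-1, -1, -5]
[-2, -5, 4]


Since M is real symmetric, all three eigenvalues are real; they are the roots of det(λI − M) = λ³ − (tr M) λ² + s λ − det M, where s is the sum of the principal 2×2 minors.
tr M = 1 + (-1) + 4 = 4.
s = (1·(-1) − (-1)²) + (1·4 − (-2)²) + ((-1)·4 − (-5)²) = -2 + 0 + (-29) = -31.
det M (expand along row 1) = 1·(-29) − (-1)·(-14) + (-2)·3 = -49.
Characteristic polynomial: λ³ − 4λ² − 31λ + 49 = 0.
Substitute λ = y + (tr M)/3 = y + 1.333333 to remove the quadratic term: y³ + p·y + q = 0 with p = s − (tr M)²/3 = -36.333333 and q = −2(tr M)³/27 + (tr M)·s/3 − det M = 2.925926.
Three real roots ⇒ use the trigonometric (Viète) form: r = 2√(−p/3) = 6.960204, φ = arccos(3q/(p·r)) = arccos(-0.034710) = 1.605514 rad.
y_k = r·cos(φ/3 − 2πk/3) for k = 0, 1, 2 gives y = 5.987038, 0.080544, -6.067582.
λ_k = y_k + 1.333333 gives λ = 7.3204, 1.4139, -4.7342 (check: the sum is 4.0000 = tr M).

Eigenvalues sorted in increasing order: [-4.7342, 1.4139, 7.3204].


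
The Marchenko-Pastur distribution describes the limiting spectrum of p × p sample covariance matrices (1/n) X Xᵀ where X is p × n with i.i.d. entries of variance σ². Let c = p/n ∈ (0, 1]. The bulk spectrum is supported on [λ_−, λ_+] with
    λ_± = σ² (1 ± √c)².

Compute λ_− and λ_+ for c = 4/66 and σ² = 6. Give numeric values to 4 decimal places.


c = 4/66 = 0.060606; √c = 0.246183.
λ_− = σ² (1 − √c)² = 6 · (1 − 0.246183)² = 6 · (0.753817)² = 3.409441.
λ_+ = σ² (1 + √c)² = 6 · (1 + 0.246183)² = 6 · (1.246183)² = 9.317832.

Rounded to 4 decimal places: λ_− ≈ 3.4094, λ_+ ≈ 9.3178.


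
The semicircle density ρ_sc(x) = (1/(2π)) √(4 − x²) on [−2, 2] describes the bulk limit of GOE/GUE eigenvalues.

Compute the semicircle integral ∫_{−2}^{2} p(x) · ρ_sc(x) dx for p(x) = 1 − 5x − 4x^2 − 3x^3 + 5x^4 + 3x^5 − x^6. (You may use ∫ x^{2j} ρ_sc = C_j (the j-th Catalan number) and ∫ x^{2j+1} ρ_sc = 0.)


Write p(x) = Σ a_i x^i, split into monomials and integrate each against ρ_sc separately.
Using ∫ x^{2j} ρ_sc = C_j = (1/(j+1)) C(2j, j) (Catalan numbers) and ∫ x^{2j+1} ρ_sc = 0 (odd monomials vanish by symmetry):
  i = 0 (even): a_0 · C_{0} = 1 · 1 = 1
  i = 1 (odd): ∫ x^1 ρ_sc = 0 (vanishes)
  i = 2 (even): a_2 · C_{1} = -4 · 1 = -4
  i = 3 (odd): ∫ x^3 ρ_sc = 0 (vanishes)
  i = 4 (even): a_4 · C_{2} = 5 · 2 = 10
  i = 5 (odd): ∫ x^5 ρ_sc = 0 (vanishes)
  i = 6 (even): a_6 · C_{3} = -1 · 5 = -5

Summing the contributions: ∫_{−2}^{2} p(x) ρ_sc(x) dx = 1 + (-4) + 10 + (-5) = 2.


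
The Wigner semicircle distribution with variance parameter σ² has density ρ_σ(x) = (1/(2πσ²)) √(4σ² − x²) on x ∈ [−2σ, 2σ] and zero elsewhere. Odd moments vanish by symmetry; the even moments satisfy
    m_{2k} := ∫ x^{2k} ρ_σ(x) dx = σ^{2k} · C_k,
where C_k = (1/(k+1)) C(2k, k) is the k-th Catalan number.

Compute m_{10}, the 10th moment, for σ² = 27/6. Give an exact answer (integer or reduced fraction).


By the scaled semicircle moment identity, m_{2k} = σ^{2k} · C_k with k = 5.
C_5 = (1/(k+1)) · C(2k, k) = (1/6) · C(10, 5) = (1/6) · 252 = 42.
σ^{2k} = (σ²)^k = (27/6)^5 = 59049/32.

Therefore m_{10} = σ^{10} · C_5 = (59049/32) · 42 = 1240029/16.


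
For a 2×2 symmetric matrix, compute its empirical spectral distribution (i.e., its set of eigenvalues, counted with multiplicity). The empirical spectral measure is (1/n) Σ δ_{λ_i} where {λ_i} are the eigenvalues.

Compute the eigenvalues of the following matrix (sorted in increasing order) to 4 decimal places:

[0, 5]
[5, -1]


Since M is real symmetric, both eigenvalues are real; they are the roots of det(λI − M) = λ² − (tr M) λ + det M.
tr M = 0 + (-1) = -1.
det M = 0·(-1) − 5² = 0 − 25 = -25.
Characteristic polynomial: λ² + λ − 25 = 0.
Discriminant Δ = (tr M)² − 4·det M = 1 − (-100) = 101; √Δ = 10.049876.
λ = (tr M ± √Δ)/2 = (-1 ± 10.049876)/2, giving (tr M − √Δ)/2 = -5.5249 and (tr M + √Δ)/2 = 4.5249.

Eigenvalues sorted in increasing order: [-5.5249, 4.5249].


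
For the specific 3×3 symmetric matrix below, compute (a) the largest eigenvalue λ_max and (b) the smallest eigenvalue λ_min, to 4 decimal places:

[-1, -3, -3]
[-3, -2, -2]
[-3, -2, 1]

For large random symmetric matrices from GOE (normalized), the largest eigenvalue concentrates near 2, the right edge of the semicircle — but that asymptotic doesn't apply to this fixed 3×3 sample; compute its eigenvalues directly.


Since M is real symmetric, all three eigenvalues are real; they are the roots of det(λI − M) = λ³ − (tr M) λ² + s λ − det M, where s is the sum of the principal 2×2 minors.
tr M = -1 + (-2) + 1 = -2.
s = ((-1)·(-2) − (-3)²) + ((-1)·1 − (-3)²) + ((-2)·1 − (-2)²) = -7 + (-10) + (-6) = -23.
det M (expand along row 1) = (-1)·(-6) − (-3)·(-9) + (-3)·0 = -21.
Characteristic polynomial: λ³ + 2λ² − 23λ + 21 = 0.
Substitute λ = y + (tr M)/3 = y − 0.666667 to remove the quadratic term: y³ + p·y + q = 0 with p = s − (tr M)²/3 = -24.333333 and q = −2(tr M)³/27 + (tr M)·s/3 − det M = 36.925926.
Three real roots ⇒ use the trigonometric (Viète) form: r = 2√(−p/3) = 5.696002, φ = arccos(3q/(p·r)) = arccos(-0.799247) = 2.496837 rad.
y_k = r·cos(φ/3 − 2πk/3) for k = 0, 1, 2 gives y = 3.834505, 1.730454, -5.564959.
λ_k = y_k − 0.666667 gives λ = 3.1678, 1.0638, -6.2316 (check: the sum is -2.0000 = tr M).

Hence λ_max = 3.1678 and λ_min = -6.2316.


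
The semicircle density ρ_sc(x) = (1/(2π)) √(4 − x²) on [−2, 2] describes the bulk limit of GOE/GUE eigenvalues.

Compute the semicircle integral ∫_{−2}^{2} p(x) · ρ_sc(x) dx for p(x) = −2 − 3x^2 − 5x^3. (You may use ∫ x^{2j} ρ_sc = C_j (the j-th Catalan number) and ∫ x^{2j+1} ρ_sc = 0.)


Write p(x) = Σ a_i x^i, split into monomials and integrate each against ρ_sc separately.
Using ∫ x^{2j} ρ_sc = C_j = (1/(j+1)) C(2j, j) (Catalan numbers) and ∫ x^{2j+1} ρ_sc = 0 (odd monomials vanish by symmetry):
  i = 0 (even): a_0 · C_{0} = -2 · 1 = -2
  i = 2 (even): a_2 · C_{1} = -3 · 1 = -3
  i = 3 (odd): ∫ x^3 ρ_sc = 0 (vanishes)

Summing the contributions: ∫_{−2}^{2} p(x) ρ_sc(x) dx = (-2) + (-3) = -5.


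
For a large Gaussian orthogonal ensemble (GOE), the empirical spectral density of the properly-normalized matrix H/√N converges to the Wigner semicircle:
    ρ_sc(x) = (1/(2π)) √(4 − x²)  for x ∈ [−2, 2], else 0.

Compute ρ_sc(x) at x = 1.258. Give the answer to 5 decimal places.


ρ_sc(x) = (1/(2π)) √(4 − x²). With x = 1.258:
  4 − x² = 4 − (1.258)² = 4 − 1.582564 = 2.417436.
  √(4 − x²) = 1.554811.
  1/(2π) = 0.159155.
  ρ_sc(1.258) = 0.159155 · 1.554811 = 0.247456.

Rounded to 5 decimal places: ρ_sc(1.258) ≈ 0.24746.


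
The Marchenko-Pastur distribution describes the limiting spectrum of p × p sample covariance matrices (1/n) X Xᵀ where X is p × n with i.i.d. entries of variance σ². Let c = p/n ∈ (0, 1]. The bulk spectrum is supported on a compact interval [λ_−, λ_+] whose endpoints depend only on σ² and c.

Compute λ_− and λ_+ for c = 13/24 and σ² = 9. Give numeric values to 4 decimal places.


c = 13/24 = 0.541667; √c = 0.735980.
λ_− = σ² (1 − √c)² = 9 · (1 − 0.735980)² = 9 · (0.264020)² = 0.627359.
λ_+ = σ² (1 + √c)² = 9 · (1 + 0.735980)² = 9 · (1.735980)² = 27.122641.

Rounded to 4 decimal places: λ_− ≈ 0.6274, λ_+ ≈ 27.1226.


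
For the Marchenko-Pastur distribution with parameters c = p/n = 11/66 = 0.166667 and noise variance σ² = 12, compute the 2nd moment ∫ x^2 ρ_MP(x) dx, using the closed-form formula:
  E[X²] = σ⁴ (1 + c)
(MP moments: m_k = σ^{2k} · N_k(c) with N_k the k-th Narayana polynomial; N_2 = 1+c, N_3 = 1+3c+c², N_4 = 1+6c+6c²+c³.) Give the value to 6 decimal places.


E[X²] = σ⁴ (1 + c) (second MP moment). With σ² = 12 (so σ⁴ = 144) and c = 11/66 = 0.166667: E[X²] = 144 · (1 + 0.166667) = 144 · 1.166667.

So E[X^2] = 168.000000.


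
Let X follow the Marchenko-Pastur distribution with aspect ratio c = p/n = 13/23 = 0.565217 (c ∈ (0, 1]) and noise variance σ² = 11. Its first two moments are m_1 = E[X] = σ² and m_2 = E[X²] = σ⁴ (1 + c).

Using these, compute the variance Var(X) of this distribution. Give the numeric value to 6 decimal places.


m_1 = E[X] = σ² = 11, so m_1² = 121.
m_2 = E[X²] = σ⁴ (1 + c) = 121 · (1 + 0.565217) = 121 · 1.565217 = 189.391304.
(Note m_2 − m_1² simplifies to c · σ⁴ = 0.565217 · 121.)

Var(X) = m_2 − m_1² = 189.391304 − 121 = 68.391304.


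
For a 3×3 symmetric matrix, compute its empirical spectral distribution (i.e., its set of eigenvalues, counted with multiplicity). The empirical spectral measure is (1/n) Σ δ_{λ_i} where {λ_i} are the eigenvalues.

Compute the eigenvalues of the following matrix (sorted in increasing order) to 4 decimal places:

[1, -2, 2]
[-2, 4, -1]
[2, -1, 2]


Since M is real symmetric, all three eigenvalues are real; they are the roots of det(λI − M) = λ³ − (tr M) λ² + s λ − det M, where s is the sum of the principal 2×2 minors.
tr M = 1 + 4 + 2 = 7.
s = (1·4 − (-2)²) + (1·2 − 2²) + (4·2 − (-1)²) = 0 + (-2) + 7 = 5.
det M (expand along row 1) = 1·7 − (-2)·(-2) + 2·(-6) = -9.
Characteristic polynomial: λ³ − 7λ² + 5λ + 9 = 0.
Substitute λ = y + (tr M)/3 = y + 2.333333 to remove the quadratic term: y³ + p·y + q = 0 with p = s − (tr M)²/3 = -11.333333 and q = −2(tr M)³/27 + (tr M)·s/3 − det M = -4.740741.
Three real roots ⇒ use the trigonometric (Viète) form: r = 2√(−p/3) = 3.887301, φ = arccos(3q/(p·r)) = arccos(0.322821) = 1.242088 rad.
y_k = r·cos(φ/3 − 2πk/3) for k = 0, 1, 2 gives y = 3.558853, -0.425078, -3.133775.
λ_k = y_k + 2.333333 gives λ = 5.8922, 1.9083, -0.8004 (check: the sum is 7.0000 = tr M).

Eigenvalues sorted in increasing order: [-0.8004, 1.9083, 5.8922].


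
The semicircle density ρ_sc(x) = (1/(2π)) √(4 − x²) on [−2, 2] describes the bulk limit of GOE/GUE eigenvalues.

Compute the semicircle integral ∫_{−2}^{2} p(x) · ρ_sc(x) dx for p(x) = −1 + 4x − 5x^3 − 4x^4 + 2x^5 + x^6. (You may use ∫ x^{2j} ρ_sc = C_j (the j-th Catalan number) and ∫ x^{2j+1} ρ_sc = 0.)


Write p(x) = Σ a_i x^i, split into monomials and integrate each against ρ_sc separately.
Using ∫ x^{2j} ρ_sc = C_j = (1/(j+1)) C(2j, j) (Catalan numbers) and ∫ x^{2j+1} ρ_sc = 0 (odd monomials vanish by symmetry):
  i = 0 (even): a_0 · C_{0} = -1 · 1 = -1
  i = 1 (odd): ∫ x^1 ρ_sc = 0 (vanishes)
  i = 3 (odd): ∫ x^3 ρ_sc = 0 (vanishes)
  i = 4 (even): a_4 · C_{2} = -4 · 2 = -8
  i = 5 (odd): ∫ x^5 ρ_sc = 0 (vanishes)
  i = 6 (even): a_6 · C_{3} = 1 · 5 = 5

Summing the contributions: ∫_{−2}^{2} p(x) ρ_sc(x) dx = (-1) + (-8) + 5 = -4.


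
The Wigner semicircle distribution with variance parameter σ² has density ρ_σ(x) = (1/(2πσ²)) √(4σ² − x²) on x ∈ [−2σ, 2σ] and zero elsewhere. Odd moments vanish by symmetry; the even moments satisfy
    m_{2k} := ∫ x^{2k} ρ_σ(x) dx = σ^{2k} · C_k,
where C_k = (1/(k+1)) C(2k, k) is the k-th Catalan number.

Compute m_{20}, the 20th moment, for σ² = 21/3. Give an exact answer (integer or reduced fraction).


By the scaled semicircle moment identity, m_{2k} = σ^{2k} · C_k with k = 10.
C_10 = (1/(k+1)) · C(2k, k) = (1/11) · C(20, 10) = (1/11) · 184756 = 16796.
σ^{2k} = (σ²)^k = (21/3)^10 = 282475249.

Therefore m_{20} = σ^{20} · C_10 = 282475249 · 16796 = 4744454282204.


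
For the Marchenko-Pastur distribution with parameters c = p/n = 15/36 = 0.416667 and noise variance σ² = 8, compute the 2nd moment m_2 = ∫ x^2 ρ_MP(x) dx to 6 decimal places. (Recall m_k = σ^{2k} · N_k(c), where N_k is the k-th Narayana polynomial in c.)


E[X²] = σ⁴ (1 + c) (second MP moment). With σ² = 8 (so σ⁴ = 64) and c = 15/36 = 0.416667: E[X²] = 64 · (1 + 0.416667) = 64 · 1.416667.

So E[X^2] = 90.666667.


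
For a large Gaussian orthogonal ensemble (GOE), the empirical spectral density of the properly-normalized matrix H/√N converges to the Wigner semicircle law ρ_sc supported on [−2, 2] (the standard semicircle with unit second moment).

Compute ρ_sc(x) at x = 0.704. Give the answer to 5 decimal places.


ρ_sc(x) = (1/(2π)) √(4 − x²). With x = 0.704:
  4 − x² = 4 − (0.704)² = 4 − 0.495616 = 3.504384.
  √(4 − x²) = 1.872000.
  1/(2π) = 0.159155.
  ρ_sc(0.704) = 0.159155 · 1.872000 = 0.297938.

Rounded to 5 decimal places: ρ_sc(0.704) ≈ 0.29794.


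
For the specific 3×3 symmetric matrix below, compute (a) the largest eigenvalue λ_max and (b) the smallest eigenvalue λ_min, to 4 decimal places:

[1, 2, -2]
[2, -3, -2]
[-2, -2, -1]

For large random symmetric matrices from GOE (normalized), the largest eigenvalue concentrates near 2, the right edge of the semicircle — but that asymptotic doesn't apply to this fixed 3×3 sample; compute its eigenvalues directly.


Since M is real symmetric, all three eigenvalues are real; they are the roots of det(λI − M) = λ³ − (tr M) λ² + s λ − det M, where s is the sum of the principal 2×2 minors.
tr M = 1 + (-3) + (-1) = -3.
s = (1·(-3) − 2²) + (1·(-1) − (-2)²) + ((-3)·(-1) − (-2)²) = -7 + (-5) + (-1) = -13.
det M (expand along row 1) = 1·(-1) − 2·(-6) + (-2)·(-10) = 31.
Characteristic polynomial: λ³ + 3λ² − 13λ − 31 = 0.
Substitute λ = y + (tr M)/3 = y − 1.000000 to remove the quadratic term: y³ + p·y + q = 0 with p = s − (tr M)²/3 = -16.000000 and q = −2(tr M)³/27 + (tr M)·s/3 − det M = -16.000000.
Three real roots ⇒ use the trigonometric (Viète) form: r = 2√(−p/3) = 4.618802, φ = arccos(3q/(p·r)) = arccos(0.649519) = 0.863845 rad.
y_k = r·cos(φ/3 − 2πk/3) for k = 0, 1, 2 gives y = 4.428639, -1.078378, -3.350262.
λ_k = y_k − 1.000000 gives λ = 3.4286, -2.0784, -4.3503 (check: the sum is -3.0000 = tr M).

Hence λ_max = 3.4286 and λ_min = -4.3503.


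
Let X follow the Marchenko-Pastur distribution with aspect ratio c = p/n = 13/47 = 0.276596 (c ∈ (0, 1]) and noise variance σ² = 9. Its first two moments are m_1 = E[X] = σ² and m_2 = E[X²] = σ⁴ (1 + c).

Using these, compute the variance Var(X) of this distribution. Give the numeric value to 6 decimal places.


m_1 = E[X] = σ² = 9, so m_1² = 81.
m_2 = E[X²] = σ⁴ (1 + c) = 81 · (1 + 0.276596) = 81 · 1.276596 = 103.404255.
(Note m_2 − m_1² simplifies to c · σ⁴ = 0.276596 · 81.)

Var(X) = m_2 − m_1² = 103.404255 − 81 = 22.404255.


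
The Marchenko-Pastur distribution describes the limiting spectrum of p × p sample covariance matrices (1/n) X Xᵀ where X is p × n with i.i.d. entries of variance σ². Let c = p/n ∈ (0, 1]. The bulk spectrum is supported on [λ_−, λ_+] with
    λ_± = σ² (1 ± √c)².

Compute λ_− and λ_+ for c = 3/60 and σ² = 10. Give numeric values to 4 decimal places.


c = 3/60 = 0.050000; √c = 0.223607.
λ_− = σ² (1 − √c)² = 10 · (1 − 0.223607)² = 10 · (0.776393)² = 6.027864.
λ_+ = σ² (1 + √c)² = 10 · (1 + 0.223607)² = 10 · (1.223607)² = 14.972136.

Rounded to 4 decimal places: λ_− ≈ 6.0279, λ_+ ≈ 14.9721.


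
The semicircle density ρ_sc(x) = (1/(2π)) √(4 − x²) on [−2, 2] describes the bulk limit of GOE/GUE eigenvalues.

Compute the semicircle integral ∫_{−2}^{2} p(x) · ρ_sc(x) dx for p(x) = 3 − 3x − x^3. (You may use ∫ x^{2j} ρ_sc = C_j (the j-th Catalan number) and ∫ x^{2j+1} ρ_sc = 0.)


Write p(x) = Σ a_i x^i, split into monomials and integrate each against ρ_sc separately.
Using ∫ x^{2j} ρ_sc = C_j = (1/(j+1)) C(2j, j) (Catalan numbers) and ∫ x^{2j+1} ρ_sc = 0 (odd monomials vanish by symmetry):
  i = 0 (even): a_0 · C_{0} = 3 · 1 = 3
  i = 1 (odd): ∫ x^1 ρ_sc = 0 (vanishes)
  i = 3 (odd): ∫ x^3 ρ_sc = 0 (vanishes)

Summing the contributions: ∫_{−2}^{2} p(x) ρ_sc(x) dx = 3.


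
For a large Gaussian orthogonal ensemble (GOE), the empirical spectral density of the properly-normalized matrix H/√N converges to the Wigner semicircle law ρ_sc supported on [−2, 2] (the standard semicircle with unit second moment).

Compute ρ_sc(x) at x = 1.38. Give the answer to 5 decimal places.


ρ_sc(x) = (1/(2π)) √(4 − x²). With x = 1.38:
  4 − x² = 4 − (1.38)² = 4 − 1.904400 = 2.095600.
  √(4 − x²) = 1.447619.
  1/(2π) = 0.159155.
  ρ_sc(1.38) = 0.159155 · 1.447619 = 0.230396.

Rounded to 5 decimal places: ρ_sc(1.38) ≈ 0.23040.


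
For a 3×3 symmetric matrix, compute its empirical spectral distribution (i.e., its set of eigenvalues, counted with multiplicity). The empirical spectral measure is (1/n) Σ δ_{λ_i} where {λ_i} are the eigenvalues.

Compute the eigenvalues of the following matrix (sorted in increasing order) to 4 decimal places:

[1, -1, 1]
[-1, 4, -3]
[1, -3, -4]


Since M is real symmetric, all three eigenvalues are real; they are the roots of det(λI − M) = λ³ − (tr M) λ² + s λ − det M, where s is the sum of the principal 2×2 minors.
tr M = 1 + 4 + (-4) = 1.
s = (1·4 − (-1)²) + (1·(-4) − 1²) + (4·(-4) − (-3)²) = 3 + (-5) + (-25) = -27.
det M (expand along row 1) = 1·(-25) − (-1)·7 + 1·(-1) = -19.
Characteristic polynomial: λ³ − λ² − 27λ + 19 = 0.
Substitute λ = y + (tr M)/3 = y + 0.333333 to remove the quadratic term: y³ + p·y + q = 0 with p = s − (tr M)²/3 = -27.333333 and q = −2(tr M)³/27 + (tr M)·s/3 − det M = 9.925926.
Three real roots ⇒ use the trigonometric (Viète) form: r = 2√(−p/3) = 6.036923, φ = arccos(3q/(p·r)) = arccos(-0.180461) = 1.752252 rad.
y_k = r·cos(φ/3 − 2πk/3) for k = 0, 1, 2 gives y = 5.036108, 0.364922, -5.401029.
λ_k = y_k + 0.333333 gives λ = 5.3694, 0.6983, -5.0677 (check: the sum is 1.0000 = tr M).

Eigenvalues sorted in increasing order: [-5.0677, 0.6983, 5.3694].


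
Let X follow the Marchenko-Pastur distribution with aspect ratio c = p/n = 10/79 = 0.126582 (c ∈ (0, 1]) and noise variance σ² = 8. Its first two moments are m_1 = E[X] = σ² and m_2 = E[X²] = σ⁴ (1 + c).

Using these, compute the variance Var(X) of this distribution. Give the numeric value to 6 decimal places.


m_1 = E[X] = σ² = 8, so m_1² = 64.
m_2 = E[X²] = σ⁴ (1 + c) = 64 · (1 + 0.126582) = 64 · 1.126582 = 72.101266.
(Note m_2 − m_1² simplifies to c · σ⁴ = 0.126582 · 64.)

Var(X) = m_2 − m_1² = 72.101266 − 64 = 8.101266.


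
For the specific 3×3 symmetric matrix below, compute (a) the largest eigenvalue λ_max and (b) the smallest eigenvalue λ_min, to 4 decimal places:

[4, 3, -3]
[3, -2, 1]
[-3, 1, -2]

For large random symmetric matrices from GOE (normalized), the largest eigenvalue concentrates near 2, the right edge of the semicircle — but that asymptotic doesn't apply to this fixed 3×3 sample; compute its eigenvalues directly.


Since M is real symmetric, all three eigenvalues are real; they are the roots of det(λI − M) = λ³ − (tr M) λ² + s λ − det M, where s is the sum of the principal 2×2 minors.
tr M = 4 + (-2) + (-2) = 0.
s = (4·(-2) − 3²) + (4·(-2) − (-3)²) + ((-2)·(-2) − 1²) = -17 + (-17) + 3 = -31.
det M (expand along row 1) = 4·3 − 3·(-3) + (-3)·(-3) = 30.
Characteristic polynomial: λ³ − 31λ − 30 = 0.
Substitute λ = y + (tr M)/3 = y + 0.000000 to remove the quadratic term: y³ + p·y + q = 0 with p = s − (tr M)²/3 = -31.000000 and q = −2(tr M)³/27 + (tr M)·s/3 − det M = -30.000000.
Three real roots ⇒ use the trigonometric (Viète) form: r = 2√(−p/3) = 6.429101, φ = arccos(3q/(p·r)) = arccos(0.451576) = 1.102266 rad.
y_k = r·cos(φ/3 − 2πk/3) for k = 0, 1, 2 gives y = 6.000000, -1.000000, -5.000000.
λ_k = y_k + 0.000000 gives λ = 6.0000, -1.0000, -5.0000 (check: the sum is 0.0000 = tr M).

Hence λ_max = 6.0000 and λ_min = -5.0000.


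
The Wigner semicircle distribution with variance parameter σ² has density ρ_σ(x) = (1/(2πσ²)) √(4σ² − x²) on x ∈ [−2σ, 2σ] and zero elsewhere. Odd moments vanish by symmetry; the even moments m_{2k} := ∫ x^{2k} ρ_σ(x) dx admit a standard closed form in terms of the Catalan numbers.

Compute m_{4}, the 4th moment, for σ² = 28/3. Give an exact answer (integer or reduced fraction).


By the scaled semicircle moment identity, m_{2k} = σ^{2k} · C_k with k = 2.
C_2 = (1/(k+1)) · C(2k, k) = (1/3) · C(4, 2) = (1/3) · 6 = 2.
σ^{2k} = (σ²)^k = (28/3)^2 = 784/9.

Therefore m_{4} = σ^{4} · C_2 = (784/9) · 2 = 1568/9.


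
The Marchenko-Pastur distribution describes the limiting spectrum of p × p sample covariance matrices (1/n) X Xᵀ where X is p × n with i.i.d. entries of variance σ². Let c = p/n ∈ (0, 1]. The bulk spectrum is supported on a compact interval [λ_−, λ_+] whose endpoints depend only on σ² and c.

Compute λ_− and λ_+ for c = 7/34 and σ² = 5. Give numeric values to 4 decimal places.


c = 7/34 = 0.205882; √c = 0.453743.
λ_− = σ² (1 − √c)² = 5 · (1 − 0.453743)² = 5 · (0.546257)² = 1.491986.
λ_+ = σ² (1 + √c)² = 5 · (1 + 0.453743)² = 5 · (1.453743)² = 10.566838.

Rounded to 4 decimal places: λ_− ≈ 1.4920, λ_+ ≈ 10.5668.


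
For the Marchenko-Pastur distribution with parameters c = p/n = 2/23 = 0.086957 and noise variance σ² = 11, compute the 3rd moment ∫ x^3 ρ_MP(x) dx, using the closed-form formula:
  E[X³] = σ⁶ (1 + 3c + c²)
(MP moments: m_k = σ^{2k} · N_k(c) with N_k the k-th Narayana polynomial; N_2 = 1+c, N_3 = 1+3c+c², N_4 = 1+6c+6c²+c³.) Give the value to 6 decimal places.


E[X³] = σ⁶ (1 + 3c + c²) (third MP moment). With σ² = 11 (so σ⁶ = 1331) and c = 2/23 = 0.086957: E[X³] = 1331 · (1 + 3·0.086957 + (0.086957)²) = 1331 · 1.268431.

So E[X^3] = 1688.281664.


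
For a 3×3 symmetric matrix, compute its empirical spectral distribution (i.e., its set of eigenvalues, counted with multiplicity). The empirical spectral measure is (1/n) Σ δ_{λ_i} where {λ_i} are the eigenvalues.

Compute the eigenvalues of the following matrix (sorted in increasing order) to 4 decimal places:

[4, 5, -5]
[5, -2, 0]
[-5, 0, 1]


Since M is real symmetric, all three eigenvalues are real; they are the roots of det(λI − M) = λ³ − (tr M) λ² + s λ − det M, where s is the sum of the principal 2×2 minors.
tr M = 4 + (-2) + 1 = 3.
s = (4·(-2) − 5²) + (4·1 − (-5)²) + ((-2)·1 − 0²) = -33 + (-21) + (-2) = -56.
det M (expand along row 1) = 4·(-2) − 5·5 + (-5)·(-10) = 17.
Characteristic polynomial: λ³ − 3λ² − 56λ − 17 = 0.
Substitute λ = y + (tr M)/3 = y + 1.000000 to remove the quadratic term: y³ + p·y + q = 0 with p = s − (tr M)²/3 = -59.000000 and q = −2(tr M)³/27 + (tr M)·s/3 − det M = -75.000000.
Three real roots ⇒ use the trigonometric (Viète) form: r = 2√(−p/3) = 8.869423, φ = arccos(3q/(p·r)) = arccos(0.429967) = 1.126340 rad.
y_k = r·cos(φ/3 − 2πk/3) for k = 0, 1, 2 gives y = 8.251614, -1.309222, -6.942392.
λ_k = y_k + 1.000000 gives λ = 9.2516, -0.3092, -5.9424 (check: the sum is 3.0000 = tr M).

Eigenvalues sorted in increasing order: [-5.9424, -0.3092, 9.2516].
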